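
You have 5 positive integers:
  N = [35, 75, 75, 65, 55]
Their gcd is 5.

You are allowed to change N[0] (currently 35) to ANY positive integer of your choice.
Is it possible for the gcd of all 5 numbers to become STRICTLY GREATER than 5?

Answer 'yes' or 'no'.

Answer: no

Derivation:
Current gcd = 5
gcd of all OTHER numbers (without N[0]=35): gcd([75, 75, 65, 55]) = 5
The new gcd after any change is gcd(5, new_value).
This can be at most 5.
Since 5 = old gcd 5, the gcd can only stay the same or decrease.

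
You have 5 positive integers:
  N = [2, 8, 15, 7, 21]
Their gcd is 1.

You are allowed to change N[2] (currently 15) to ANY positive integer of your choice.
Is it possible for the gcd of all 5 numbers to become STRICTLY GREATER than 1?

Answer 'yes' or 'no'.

Answer: no

Derivation:
Current gcd = 1
gcd of all OTHER numbers (without N[2]=15): gcd([2, 8, 7, 21]) = 1
The new gcd after any change is gcd(1, new_value).
This can be at most 1.
Since 1 = old gcd 1, the gcd can only stay the same or decrease.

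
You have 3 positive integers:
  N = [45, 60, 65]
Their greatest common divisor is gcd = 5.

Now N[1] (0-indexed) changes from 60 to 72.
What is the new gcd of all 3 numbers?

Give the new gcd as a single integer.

Numbers: [45, 60, 65], gcd = 5
Change: index 1, 60 -> 72
gcd of the OTHER numbers (without index 1): gcd([45, 65]) = 5
New gcd = gcd(g_others, new_val) = gcd(5, 72) = 1

Answer: 1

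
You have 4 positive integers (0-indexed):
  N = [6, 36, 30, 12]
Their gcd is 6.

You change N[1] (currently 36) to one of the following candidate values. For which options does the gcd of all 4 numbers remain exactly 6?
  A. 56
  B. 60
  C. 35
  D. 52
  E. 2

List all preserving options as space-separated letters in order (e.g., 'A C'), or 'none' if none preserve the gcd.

Old gcd = 6; gcd of others (without N[1]) = 6
New gcd for candidate v: gcd(6, v). Preserves old gcd iff gcd(6, v) = 6.
  Option A: v=56, gcd(6,56)=2 -> changes
  Option B: v=60, gcd(6,60)=6 -> preserves
  Option C: v=35, gcd(6,35)=1 -> changes
  Option D: v=52, gcd(6,52)=2 -> changes
  Option E: v=2, gcd(6,2)=2 -> changes

Answer: B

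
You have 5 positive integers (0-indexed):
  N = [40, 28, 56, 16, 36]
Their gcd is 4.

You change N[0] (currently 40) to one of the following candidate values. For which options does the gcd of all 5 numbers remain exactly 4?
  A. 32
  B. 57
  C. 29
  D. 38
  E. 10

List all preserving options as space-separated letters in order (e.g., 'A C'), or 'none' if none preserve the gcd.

Old gcd = 4; gcd of others (without N[0]) = 4
New gcd for candidate v: gcd(4, v). Preserves old gcd iff gcd(4, v) = 4.
  Option A: v=32, gcd(4,32)=4 -> preserves
  Option B: v=57, gcd(4,57)=1 -> changes
  Option C: v=29, gcd(4,29)=1 -> changes
  Option D: v=38, gcd(4,38)=2 -> changes
  Option E: v=10, gcd(4,10)=2 -> changes

Answer: A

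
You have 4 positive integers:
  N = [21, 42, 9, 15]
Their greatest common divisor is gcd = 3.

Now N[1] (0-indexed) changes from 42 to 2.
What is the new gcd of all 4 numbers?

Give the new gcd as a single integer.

Numbers: [21, 42, 9, 15], gcd = 3
Change: index 1, 42 -> 2
gcd of the OTHER numbers (without index 1): gcd([21, 9, 15]) = 3
New gcd = gcd(g_others, new_val) = gcd(3, 2) = 1

Answer: 1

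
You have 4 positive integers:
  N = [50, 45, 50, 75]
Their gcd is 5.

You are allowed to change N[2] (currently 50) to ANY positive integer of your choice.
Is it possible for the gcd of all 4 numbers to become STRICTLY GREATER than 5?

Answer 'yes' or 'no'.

Answer: no

Derivation:
Current gcd = 5
gcd of all OTHER numbers (without N[2]=50): gcd([50, 45, 75]) = 5
The new gcd after any change is gcd(5, new_value).
This can be at most 5.
Since 5 = old gcd 5, the gcd can only stay the same or decrease.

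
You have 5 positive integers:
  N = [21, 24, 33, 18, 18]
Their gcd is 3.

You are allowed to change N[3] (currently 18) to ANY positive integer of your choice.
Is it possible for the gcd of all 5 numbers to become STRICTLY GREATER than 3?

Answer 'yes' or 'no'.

Answer: no

Derivation:
Current gcd = 3
gcd of all OTHER numbers (without N[3]=18): gcd([21, 24, 33, 18]) = 3
The new gcd after any change is gcd(3, new_value).
This can be at most 3.
Since 3 = old gcd 3, the gcd can only stay the same or decrease.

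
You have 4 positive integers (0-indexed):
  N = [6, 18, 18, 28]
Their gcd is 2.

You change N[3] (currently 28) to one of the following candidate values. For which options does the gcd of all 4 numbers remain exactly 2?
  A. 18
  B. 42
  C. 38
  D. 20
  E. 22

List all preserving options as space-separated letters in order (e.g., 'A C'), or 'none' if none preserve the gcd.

Old gcd = 2; gcd of others (without N[3]) = 6
New gcd for candidate v: gcd(6, v). Preserves old gcd iff gcd(6, v) = 2.
  Option A: v=18, gcd(6,18)=6 -> changes
  Option B: v=42, gcd(6,42)=6 -> changes
  Option C: v=38, gcd(6,38)=2 -> preserves
  Option D: v=20, gcd(6,20)=2 -> preserves
  Option E: v=22, gcd(6,22)=2 -> preserves

Answer: C D E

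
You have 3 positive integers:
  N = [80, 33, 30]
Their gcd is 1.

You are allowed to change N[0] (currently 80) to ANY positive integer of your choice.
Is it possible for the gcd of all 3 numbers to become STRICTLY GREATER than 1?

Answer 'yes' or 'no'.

Current gcd = 1
gcd of all OTHER numbers (without N[0]=80): gcd([33, 30]) = 3
The new gcd after any change is gcd(3, new_value).
This can be at most 3.
Since 3 > old gcd 1, the gcd CAN increase (e.g., set N[0] = 3).

Answer: yes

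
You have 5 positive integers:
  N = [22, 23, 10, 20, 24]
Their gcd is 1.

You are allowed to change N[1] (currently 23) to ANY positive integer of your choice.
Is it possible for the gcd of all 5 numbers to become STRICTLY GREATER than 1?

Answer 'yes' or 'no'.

Current gcd = 1
gcd of all OTHER numbers (without N[1]=23): gcd([22, 10, 20, 24]) = 2
The new gcd after any change is gcd(2, new_value).
This can be at most 2.
Since 2 > old gcd 1, the gcd CAN increase (e.g., set N[1] = 2).

Answer: yes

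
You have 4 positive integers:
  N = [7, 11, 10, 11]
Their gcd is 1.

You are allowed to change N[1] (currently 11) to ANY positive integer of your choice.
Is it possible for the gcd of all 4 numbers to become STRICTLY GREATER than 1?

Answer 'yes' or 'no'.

Answer: no

Derivation:
Current gcd = 1
gcd of all OTHER numbers (without N[1]=11): gcd([7, 10, 11]) = 1
The new gcd after any change is gcd(1, new_value).
This can be at most 1.
Since 1 = old gcd 1, the gcd can only stay the same or decrease.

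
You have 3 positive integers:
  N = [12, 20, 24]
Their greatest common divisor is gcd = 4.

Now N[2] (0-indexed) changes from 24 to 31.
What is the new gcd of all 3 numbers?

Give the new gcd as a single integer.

Numbers: [12, 20, 24], gcd = 4
Change: index 2, 24 -> 31
gcd of the OTHER numbers (without index 2): gcd([12, 20]) = 4
New gcd = gcd(g_others, new_val) = gcd(4, 31) = 1

Answer: 1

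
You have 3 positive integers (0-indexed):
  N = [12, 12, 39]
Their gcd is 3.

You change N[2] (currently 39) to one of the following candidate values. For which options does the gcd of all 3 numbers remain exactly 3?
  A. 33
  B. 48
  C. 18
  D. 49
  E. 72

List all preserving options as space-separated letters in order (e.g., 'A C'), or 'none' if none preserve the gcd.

Answer: A

Derivation:
Old gcd = 3; gcd of others (without N[2]) = 12
New gcd for candidate v: gcd(12, v). Preserves old gcd iff gcd(12, v) = 3.
  Option A: v=33, gcd(12,33)=3 -> preserves
  Option B: v=48, gcd(12,48)=12 -> changes
  Option C: v=18, gcd(12,18)=6 -> changes
  Option D: v=49, gcd(12,49)=1 -> changes
  Option E: v=72, gcd(12,72)=12 -> changes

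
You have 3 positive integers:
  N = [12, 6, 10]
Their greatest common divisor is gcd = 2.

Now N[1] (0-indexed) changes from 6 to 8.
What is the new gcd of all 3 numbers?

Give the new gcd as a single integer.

Answer: 2

Derivation:
Numbers: [12, 6, 10], gcd = 2
Change: index 1, 6 -> 8
gcd of the OTHER numbers (without index 1): gcd([12, 10]) = 2
New gcd = gcd(g_others, new_val) = gcd(2, 8) = 2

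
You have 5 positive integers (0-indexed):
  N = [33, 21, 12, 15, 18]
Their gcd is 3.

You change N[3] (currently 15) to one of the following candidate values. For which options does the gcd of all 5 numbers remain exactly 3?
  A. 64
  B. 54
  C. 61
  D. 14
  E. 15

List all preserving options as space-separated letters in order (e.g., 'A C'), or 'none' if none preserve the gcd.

Answer: B E

Derivation:
Old gcd = 3; gcd of others (without N[3]) = 3
New gcd for candidate v: gcd(3, v). Preserves old gcd iff gcd(3, v) = 3.
  Option A: v=64, gcd(3,64)=1 -> changes
  Option B: v=54, gcd(3,54)=3 -> preserves
  Option C: v=61, gcd(3,61)=1 -> changes
  Option D: v=14, gcd(3,14)=1 -> changes
  Option E: v=15, gcd(3,15)=3 -> preserves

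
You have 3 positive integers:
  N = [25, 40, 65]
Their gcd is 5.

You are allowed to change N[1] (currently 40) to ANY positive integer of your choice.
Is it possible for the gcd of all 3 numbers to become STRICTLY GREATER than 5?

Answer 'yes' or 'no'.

Current gcd = 5
gcd of all OTHER numbers (without N[1]=40): gcd([25, 65]) = 5
The new gcd after any change is gcd(5, new_value).
This can be at most 5.
Since 5 = old gcd 5, the gcd can only stay the same or decrease.

Answer: no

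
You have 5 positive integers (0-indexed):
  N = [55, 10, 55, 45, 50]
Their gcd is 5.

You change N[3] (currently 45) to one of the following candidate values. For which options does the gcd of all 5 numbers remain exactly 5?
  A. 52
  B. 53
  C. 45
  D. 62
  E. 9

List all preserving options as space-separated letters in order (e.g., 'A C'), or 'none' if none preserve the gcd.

Old gcd = 5; gcd of others (without N[3]) = 5
New gcd for candidate v: gcd(5, v). Preserves old gcd iff gcd(5, v) = 5.
  Option A: v=52, gcd(5,52)=1 -> changes
  Option B: v=53, gcd(5,53)=1 -> changes
  Option C: v=45, gcd(5,45)=5 -> preserves
  Option D: v=62, gcd(5,62)=1 -> changes
  Option E: v=9, gcd(5,9)=1 -> changes

Answer: C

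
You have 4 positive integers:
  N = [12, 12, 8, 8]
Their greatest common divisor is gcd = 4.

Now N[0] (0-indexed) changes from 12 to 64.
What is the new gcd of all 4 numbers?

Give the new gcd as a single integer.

Numbers: [12, 12, 8, 8], gcd = 4
Change: index 0, 12 -> 64
gcd of the OTHER numbers (without index 0): gcd([12, 8, 8]) = 4
New gcd = gcd(g_others, new_val) = gcd(4, 64) = 4

Answer: 4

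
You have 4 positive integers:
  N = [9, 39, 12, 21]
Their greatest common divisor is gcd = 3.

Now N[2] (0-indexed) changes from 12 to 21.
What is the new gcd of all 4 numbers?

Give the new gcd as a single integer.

Numbers: [9, 39, 12, 21], gcd = 3
Change: index 2, 12 -> 21
gcd of the OTHER numbers (without index 2): gcd([9, 39, 21]) = 3
New gcd = gcd(g_others, new_val) = gcd(3, 21) = 3

Answer: 3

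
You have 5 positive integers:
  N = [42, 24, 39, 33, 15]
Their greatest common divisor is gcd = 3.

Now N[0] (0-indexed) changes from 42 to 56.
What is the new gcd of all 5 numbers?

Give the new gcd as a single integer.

Answer: 1

Derivation:
Numbers: [42, 24, 39, 33, 15], gcd = 3
Change: index 0, 42 -> 56
gcd of the OTHER numbers (without index 0): gcd([24, 39, 33, 15]) = 3
New gcd = gcd(g_others, new_val) = gcd(3, 56) = 1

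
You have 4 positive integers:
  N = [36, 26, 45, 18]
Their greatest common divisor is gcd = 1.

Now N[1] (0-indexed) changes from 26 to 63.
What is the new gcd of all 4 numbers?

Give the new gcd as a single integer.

Numbers: [36, 26, 45, 18], gcd = 1
Change: index 1, 26 -> 63
gcd of the OTHER numbers (without index 1): gcd([36, 45, 18]) = 9
New gcd = gcd(g_others, new_val) = gcd(9, 63) = 9

Answer: 9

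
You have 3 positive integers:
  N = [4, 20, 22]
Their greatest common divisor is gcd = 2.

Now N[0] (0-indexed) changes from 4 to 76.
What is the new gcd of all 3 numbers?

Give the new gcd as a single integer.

Answer: 2

Derivation:
Numbers: [4, 20, 22], gcd = 2
Change: index 0, 4 -> 76
gcd of the OTHER numbers (without index 0): gcd([20, 22]) = 2
New gcd = gcd(g_others, new_val) = gcd(2, 76) = 2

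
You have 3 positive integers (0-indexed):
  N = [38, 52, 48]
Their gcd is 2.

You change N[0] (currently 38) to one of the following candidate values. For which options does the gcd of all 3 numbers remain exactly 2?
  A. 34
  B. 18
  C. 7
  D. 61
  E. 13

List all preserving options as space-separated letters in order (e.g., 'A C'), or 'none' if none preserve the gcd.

Old gcd = 2; gcd of others (without N[0]) = 4
New gcd for candidate v: gcd(4, v). Preserves old gcd iff gcd(4, v) = 2.
  Option A: v=34, gcd(4,34)=2 -> preserves
  Option B: v=18, gcd(4,18)=2 -> preserves
  Option C: v=7, gcd(4,7)=1 -> changes
  Option D: v=61, gcd(4,61)=1 -> changes
  Option E: v=13, gcd(4,13)=1 -> changes

Answer: A B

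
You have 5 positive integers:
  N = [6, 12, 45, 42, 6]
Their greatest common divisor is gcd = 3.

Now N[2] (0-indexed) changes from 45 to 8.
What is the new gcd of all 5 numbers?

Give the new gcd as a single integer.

Answer: 2

Derivation:
Numbers: [6, 12, 45, 42, 6], gcd = 3
Change: index 2, 45 -> 8
gcd of the OTHER numbers (without index 2): gcd([6, 12, 42, 6]) = 6
New gcd = gcd(g_others, new_val) = gcd(6, 8) = 2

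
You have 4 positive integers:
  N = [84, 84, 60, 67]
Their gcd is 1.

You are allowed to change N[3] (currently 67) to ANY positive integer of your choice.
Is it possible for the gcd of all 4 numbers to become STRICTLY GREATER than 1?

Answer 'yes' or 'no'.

Answer: yes

Derivation:
Current gcd = 1
gcd of all OTHER numbers (without N[3]=67): gcd([84, 84, 60]) = 12
The new gcd after any change is gcd(12, new_value).
This can be at most 12.
Since 12 > old gcd 1, the gcd CAN increase (e.g., set N[3] = 12).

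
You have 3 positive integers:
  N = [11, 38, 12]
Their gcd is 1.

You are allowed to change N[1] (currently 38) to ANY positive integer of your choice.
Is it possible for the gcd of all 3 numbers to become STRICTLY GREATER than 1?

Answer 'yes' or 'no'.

Current gcd = 1
gcd of all OTHER numbers (without N[1]=38): gcd([11, 12]) = 1
The new gcd after any change is gcd(1, new_value).
This can be at most 1.
Since 1 = old gcd 1, the gcd can only stay the same or decrease.

Answer: no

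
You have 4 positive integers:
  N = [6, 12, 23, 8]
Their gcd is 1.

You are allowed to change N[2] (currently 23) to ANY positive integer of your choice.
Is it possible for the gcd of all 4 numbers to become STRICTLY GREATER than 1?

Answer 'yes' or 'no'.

Current gcd = 1
gcd of all OTHER numbers (without N[2]=23): gcd([6, 12, 8]) = 2
The new gcd after any change is gcd(2, new_value).
This can be at most 2.
Since 2 > old gcd 1, the gcd CAN increase (e.g., set N[2] = 2).

Answer: yes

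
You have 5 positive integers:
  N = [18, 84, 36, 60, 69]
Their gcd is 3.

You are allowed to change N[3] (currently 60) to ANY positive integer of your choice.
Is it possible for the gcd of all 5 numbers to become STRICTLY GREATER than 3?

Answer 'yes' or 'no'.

Answer: no

Derivation:
Current gcd = 3
gcd of all OTHER numbers (without N[3]=60): gcd([18, 84, 36, 69]) = 3
The new gcd after any change is gcd(3, new_value).
This can be at most 3.
Since 3 = old gcd 3, the gcd can only stay the same or decrease.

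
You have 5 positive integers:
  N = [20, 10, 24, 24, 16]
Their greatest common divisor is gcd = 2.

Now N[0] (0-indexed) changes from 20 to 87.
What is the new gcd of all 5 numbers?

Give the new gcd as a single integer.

Answer: 1

Derivation:
Numbers: [20, 10, 24, 24, 16], gcd = 2
Change: index 0, 20 -> 87
gcd of the OTHER numbers (without index 0): gcd([10, 24, 24, 16]) = 2
New gcd = gcd(g_others, new_val) = gcd(2, 87) = 1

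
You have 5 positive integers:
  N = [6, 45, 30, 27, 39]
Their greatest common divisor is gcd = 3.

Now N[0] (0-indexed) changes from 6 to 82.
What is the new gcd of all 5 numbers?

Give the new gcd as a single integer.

Numbers: [6, 45, 30, 27, 39], gcd = 3
Change: index 0, 6 -> 82
gcd of the OTHER numbers (without index 0): gcd([45, 30, 27, 39]) = 3
New gcd = gcd(g_others, new_val) = gcd(3, 82) = 1

Answer: 1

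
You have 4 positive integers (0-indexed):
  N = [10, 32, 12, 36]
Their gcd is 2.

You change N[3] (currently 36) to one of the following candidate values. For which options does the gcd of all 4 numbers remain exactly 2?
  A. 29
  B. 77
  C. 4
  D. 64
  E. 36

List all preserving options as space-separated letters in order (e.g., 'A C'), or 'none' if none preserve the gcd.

Old gcd = 2; gcd of others (without N[3]) = 2
New gcd for candidate v: gcd(2, v). Preserves old gcd iff gcd(2, v) = 2.
  Option A: v=29, gcd(2,29)=1 -> changes
  Option B: v=77, gcd(2,77)=1 -> changes
  Option C: v=4, gcd(2,4)=2 -> preserves
  Option D: v=64, gcd(2,64)=2 -> preserves
  Option E: v=36, gcd(2,36)=2 -> preserves

Answer: C D E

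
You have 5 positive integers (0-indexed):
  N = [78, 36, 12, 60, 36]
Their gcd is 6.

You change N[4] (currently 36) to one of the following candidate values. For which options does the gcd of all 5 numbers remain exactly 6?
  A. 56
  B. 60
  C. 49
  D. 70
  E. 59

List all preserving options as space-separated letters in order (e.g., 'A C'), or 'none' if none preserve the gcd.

Old gcd = 6; gcd of others (without N[4]) = 6
New gcd for candidate v: gcd(6, v). Preserves old gcd iff gcd(6, v) = 6.
  Option A: v=56, gcd(6,56)=2 -> changes
  Option B: v=60, gcd(6,60)=6 -> preserves
  Option C: v=49, gcd(6,49)=1 -> changes
  Option D: v=70, gcd(6,70)=2 -> changes
  Option E: v=59, gcd(6,59)=1 -> changes

Answer: B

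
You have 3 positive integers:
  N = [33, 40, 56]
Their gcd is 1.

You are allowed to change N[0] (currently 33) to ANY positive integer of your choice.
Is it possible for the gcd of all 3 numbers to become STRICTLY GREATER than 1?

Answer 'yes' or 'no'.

Current gcd = 1
gcd of all OTHER numbers (without N[0]=33): gcd([40, 56]) = 8
The new gcd after any change is gcd(8, new_value).
This can be at most 8.
Since 8 > old gcd 1, the gcd CAN increase (e.g., set N[0] = 8).

Answer: yes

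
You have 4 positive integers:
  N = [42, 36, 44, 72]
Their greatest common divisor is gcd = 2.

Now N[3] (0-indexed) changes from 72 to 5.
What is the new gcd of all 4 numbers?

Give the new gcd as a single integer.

Answer: 1

Derivation:
Numbers: [42, 36, 44, 72], gcd = 2
Change: index 3, 72 -> 5
gcd of the OTHER numbers (without index 3): gcd([42, 36, 44]) = 2
New gcd = gcd(g_others, new_val) = gcd(2, 5) = 1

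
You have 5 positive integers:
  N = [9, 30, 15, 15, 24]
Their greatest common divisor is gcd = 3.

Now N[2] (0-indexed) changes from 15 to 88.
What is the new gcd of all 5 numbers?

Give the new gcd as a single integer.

Numbers: [9, 30, 15, 15, 24], gcd = 3
Change: index 2, 15 -> 88
gcd of the OTHER numbers (without index 2): gcd([9, 30, 15, 24]) = 3
New gcd = gcd(g_others, new_val) = gcd(3, 88) = 1

Answer: 1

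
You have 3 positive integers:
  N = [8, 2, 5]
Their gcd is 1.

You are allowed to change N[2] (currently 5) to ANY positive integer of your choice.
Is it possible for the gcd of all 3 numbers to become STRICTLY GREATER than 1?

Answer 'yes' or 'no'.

Answer: yes

Derivation:
Current gcd = 1
gcd of all OTHER numbers (without N[2]=5): gcd([8, 2]) = 2
The new gcd after any change is gcd(2, new_value).
This can be at most 2.
Since 2 > old gcd 1, the gcd CAN increase (e.g., set N[2] = 2).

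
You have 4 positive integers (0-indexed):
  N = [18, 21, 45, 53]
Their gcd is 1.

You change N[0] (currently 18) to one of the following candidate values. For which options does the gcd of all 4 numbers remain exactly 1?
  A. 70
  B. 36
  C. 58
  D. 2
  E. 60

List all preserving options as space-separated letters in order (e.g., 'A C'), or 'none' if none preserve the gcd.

Old gcd = 1; gcd of others (without N[0]) = 1
New gcd for candidate v: gcd(1, v). Preserves old gcd iff gcd(1, v) = 1.
  Option A: v=70, gcd(1,70)=1 -> preserves
  Option B: v=36, gcd(1,36)=1 -> preserves
  Option C: v=58, gcd(1,58)=1 -> preserves
  Option D: v=2, gcd(1,2)=1 -> preserves
  Option E: v=60, gcd(1,60)=1 -> preserves

Answer: A B C D E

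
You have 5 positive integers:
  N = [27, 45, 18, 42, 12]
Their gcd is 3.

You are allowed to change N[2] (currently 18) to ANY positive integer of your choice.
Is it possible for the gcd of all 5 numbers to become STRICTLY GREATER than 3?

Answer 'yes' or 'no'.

Current gcd = 3
gcd of all OTHER numbers (without N[2]=18): gcd([27, 45, 42, 12]) = 3
The new gcd after any change is gcd(3, new_value).
This can be at most 3.
Since 3 = old gcd 3, the gcd can only stay the same or decrease.

Answer: no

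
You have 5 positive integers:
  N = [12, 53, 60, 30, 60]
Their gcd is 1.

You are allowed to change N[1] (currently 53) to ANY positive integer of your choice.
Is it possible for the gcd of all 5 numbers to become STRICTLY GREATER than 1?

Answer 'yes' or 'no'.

Answer: yes

Derivation:
Current gcd = 1
gcd of all OTHER numbers (without N[1]=53): gcd([12, 60, 30, 60]) = 6
The new gcd after any change is gcd(6, new_value).
This can be at most 6.
Since 6 > old gcd 1, the gcd CAN increase (e.g., set N[1] = 6).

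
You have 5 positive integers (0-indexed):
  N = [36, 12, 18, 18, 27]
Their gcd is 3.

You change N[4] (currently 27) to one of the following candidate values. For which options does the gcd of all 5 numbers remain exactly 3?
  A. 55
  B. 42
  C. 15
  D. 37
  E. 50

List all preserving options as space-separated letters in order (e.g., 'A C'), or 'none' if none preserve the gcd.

Answer: C

Derivation:
Old gcd = 3; gcd of others (without N[4]) = 6
New gcd for candidate v: gcd(6, v). Preserves old gcd iff gcd(6, v) = 3.
  Option A: v=55, gcd(6,55)=1 -> changes
  Option B: v=42, gcd(6,42)=6 -> changes
  Option C: v=15, gcd(6,15)=3 -> preserves
  Option D: v=37, gcd(6,37)=1 -> changes
  Option E: v=50, gcd(6,50)=2 -> changes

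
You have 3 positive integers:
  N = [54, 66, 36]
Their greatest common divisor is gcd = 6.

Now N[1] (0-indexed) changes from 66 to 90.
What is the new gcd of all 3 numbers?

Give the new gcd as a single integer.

Answer: 18

Derivation:
Numbers: [54, 66, 36], gcd = 6
Change: index 1, 66 -> 90
gcd of the OTHER numbers (without index 1): gcd([54, 36]) = 18
New gcd = gcd(g_others, new_val) = gcd(18, 90) = 18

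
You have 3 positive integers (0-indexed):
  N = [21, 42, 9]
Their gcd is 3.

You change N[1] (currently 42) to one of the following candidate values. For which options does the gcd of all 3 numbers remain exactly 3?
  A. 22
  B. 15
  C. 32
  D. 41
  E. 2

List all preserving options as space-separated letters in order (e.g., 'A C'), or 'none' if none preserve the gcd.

Answer: B

Derivation:
Old gcd = 3; gcd of others (without N[1]) = 3
New gcd for candidate v: gcd(3, v). Preserves old gcd iff gcd(3, v) = 3.
  Option A: v=22, gcd(3,22)=1 -> changes
  Option B: v=15, gcd(3,15)=3 -> preserves
  Option C: v=32, gcd(3,32)=1 -> changes
  Option D: v=41, gcd(3,41)=1 -> changes
  Option E: v=2, gcd(3,2)=1 -> changes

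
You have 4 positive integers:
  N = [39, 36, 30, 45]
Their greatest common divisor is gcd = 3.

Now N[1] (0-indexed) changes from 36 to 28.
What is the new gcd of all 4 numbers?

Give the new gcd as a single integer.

Answer: 1

Derivation:
Numbers: [39, 36, 30, 45], gcd = 3
Change: index 1, 36 -> 28
gcd of the OTHER numbers (without index 1): gcd([39, 30, 45]) = 3
New gcd = gcd(g_others, new_val) = gcd(3, 28) = 1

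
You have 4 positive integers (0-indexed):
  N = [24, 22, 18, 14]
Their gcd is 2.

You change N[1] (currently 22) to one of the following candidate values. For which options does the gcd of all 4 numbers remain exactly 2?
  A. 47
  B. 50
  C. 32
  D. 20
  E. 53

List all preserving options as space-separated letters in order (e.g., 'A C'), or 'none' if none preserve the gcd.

Old gcd = 2; gcd of others (without N[1]) = 2
New gcd for candidate v: gcd(2, v). Preserves old gcd iff gcd(2, v) = 2.
  Option A: v=47, gcd(2,47)=1 -> changes
  Option B: v=50, gcd(2,50)=2 -> preserves
  Option C: v=32, gcd(2,32)=2 -> preserves
  Option D: v=20, gcd(2,20)=2 -> preserves
  Option E: v=53, gcd(2,53)=1 -> changes

Answer: B C D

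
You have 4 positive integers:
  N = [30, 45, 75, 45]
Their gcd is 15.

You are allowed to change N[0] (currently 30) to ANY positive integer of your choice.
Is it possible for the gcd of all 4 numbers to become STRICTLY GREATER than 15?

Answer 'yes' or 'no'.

Answer: no

Derivation:
Current gcd = 15
gcd of all OTHER numbers (without N[0]=30): gcd([45, 75, 45]) = 15
The new gcd after any change is gcd(15, new_value).
This can be at most 15.
Since 15 = old gcd 15, the gcd can only stay the same or decrease.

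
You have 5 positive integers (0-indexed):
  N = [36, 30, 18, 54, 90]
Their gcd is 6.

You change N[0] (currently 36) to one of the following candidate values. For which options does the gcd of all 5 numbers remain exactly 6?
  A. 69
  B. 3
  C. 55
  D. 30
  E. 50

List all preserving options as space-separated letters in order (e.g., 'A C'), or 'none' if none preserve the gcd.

Old gcd = 6; gcd of others (without N[0]) = 6
New gcd for candidate v: gcd(6, v). Preserves old gcd iff gcd(6, v) = 6.
  Option A: v=69, gcd(6,69)=3 -> changes
  Option B: v=3, gcd(6,3)=3 -> changes
  Option C: v=55, gcd(6,55)=1 -> changes
  Option D: v=30, gcd(6,30)=6 -> preserves
  Option E: v=50, gcd(6,50)=2 -> changes

Answer: D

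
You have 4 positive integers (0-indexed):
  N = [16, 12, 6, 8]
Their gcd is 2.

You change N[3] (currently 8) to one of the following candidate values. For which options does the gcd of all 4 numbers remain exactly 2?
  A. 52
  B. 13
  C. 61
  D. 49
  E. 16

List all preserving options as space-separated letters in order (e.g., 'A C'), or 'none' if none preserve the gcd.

Answer: A E

Derivation:
Old gcd = 2; gcd of others (without N[3]) = 2
New gcd for candidate v: gcd(2, v). Preserves old gcd iff gcd(2, v) = 2.
  Option A: v=52, gcd(2,52)=2 -> preserves
  Option B: v=13, gcd(2,13)=1 -> changes
  Option C: v=61, gcd(2,61)=1 -> changes
  Option D: v=49, gcd(2,49)=1 -> changes
  Option E: v=16, gcd(2,16)=2 -> preserves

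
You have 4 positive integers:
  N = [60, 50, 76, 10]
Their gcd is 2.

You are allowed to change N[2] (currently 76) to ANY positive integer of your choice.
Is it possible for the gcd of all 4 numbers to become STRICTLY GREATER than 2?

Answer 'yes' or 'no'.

Answer: yes

Derivation:
Current gcd = 2
gcd of all OTHER numbers (without N[2]=76): gcd([60, 50, 10]) = 10
The new gcd after any change is gcd(10, new_value).
This can be at most 10.
Since 10 > old gcd 2, the gcd CAN increase (e.g., set N[2] = 10).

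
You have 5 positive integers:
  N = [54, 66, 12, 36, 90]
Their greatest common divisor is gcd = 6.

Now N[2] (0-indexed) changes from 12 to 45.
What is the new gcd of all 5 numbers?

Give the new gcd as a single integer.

Numbers: [54, 66, 12, 36, 90], gcd = 6
Change: index 2, 12 -> 45
gcd of the OTHER numbers (without index 2): gcd([54, 66, 36, 90]) = 6
New gcd = gcd(g_others, new_val) = gcd(6, 45) = 3

Answer: 3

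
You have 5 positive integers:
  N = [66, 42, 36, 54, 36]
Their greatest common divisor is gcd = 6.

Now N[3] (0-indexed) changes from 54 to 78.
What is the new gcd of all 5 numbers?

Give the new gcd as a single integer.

Answer: 6

Derivation:
Numbers: [66, 42, 36, 54, 36], gcd = 6
Change: index 3, 54 -> 78
gcd of the OTHER numbers (without index 3): gcd([66, 42, 36, 36]) = 6
New gcd = gcd(g_others, new_val) = gcd(6, 78) = 6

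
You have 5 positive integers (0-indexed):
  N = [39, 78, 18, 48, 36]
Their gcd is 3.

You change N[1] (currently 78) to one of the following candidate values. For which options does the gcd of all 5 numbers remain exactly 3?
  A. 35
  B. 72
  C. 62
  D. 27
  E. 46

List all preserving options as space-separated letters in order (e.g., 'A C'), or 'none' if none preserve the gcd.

Answer: B D

Derivation:
Old gcd = 3; gcd of others (without N[1]) = 3
New gcd for candidate v: gcd(3, v). Preserves old gcd iff gcd(3, v) = 3.
  Option A: v=35, gcd(3,35)=1 -> changes
  Option B: v=72, gcd(3,72)=3 -> preserves
  Option C: v=62, gcd(3,62)=1 -> changes
  Option D: v=27, gcd(3,27)=3 -> preserves
  Option E: v=46, gcd(3,46)=1 -> changes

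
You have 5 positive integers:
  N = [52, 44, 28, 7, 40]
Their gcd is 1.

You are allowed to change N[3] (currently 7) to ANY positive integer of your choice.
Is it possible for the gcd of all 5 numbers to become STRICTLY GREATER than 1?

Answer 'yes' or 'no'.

Answer: yes

Derivation:
Current gcd = 1
gcd of all OTHER numbers (without N[3]=7): gcd([52, 44, 28, 40]) = 4
The new gcd after any change is gcd(4, new_value).
This can be at most 4.
Since 4 > old gcd 1, the gcd CAN increase (e.g., set N[3] = 4).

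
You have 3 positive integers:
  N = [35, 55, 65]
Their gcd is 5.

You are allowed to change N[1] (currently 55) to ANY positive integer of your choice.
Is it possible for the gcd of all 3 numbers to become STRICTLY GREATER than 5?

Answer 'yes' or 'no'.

Answer: no

Derivation:
Current gcd = 5
gcd of all OTHER numbers (without N[1]=55): gcd([35, 65]) = 5
The new gcd after any change is gcd(5, new_value).
This can be at most 5.
Since 5 = old gcd 5, the gcd can only stay the same or decrease.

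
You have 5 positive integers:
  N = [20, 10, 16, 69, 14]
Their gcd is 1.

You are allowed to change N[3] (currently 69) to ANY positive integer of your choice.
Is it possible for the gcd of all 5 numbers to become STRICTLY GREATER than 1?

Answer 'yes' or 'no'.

Answer: yes

Derivation:
Current gcd = 1
gcd of all OTHER numbers (without N[3]=69): gcd([20, 10, 16, 14]) = 2
The new gcd after any change is gcd(2, new_value).
This can be at most 2.
Since 2 > old gcd 1, the gcd CAN increase (e.g., set N[3] = 2).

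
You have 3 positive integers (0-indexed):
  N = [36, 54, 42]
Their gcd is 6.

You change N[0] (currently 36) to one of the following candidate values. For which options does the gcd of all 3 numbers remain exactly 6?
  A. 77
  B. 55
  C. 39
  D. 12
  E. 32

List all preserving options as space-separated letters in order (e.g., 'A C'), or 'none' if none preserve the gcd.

Old gcd = 6; gcd of others (without N[0]) = 6
New gcd for candidate v: gcd(6, v). Preserves old gcd iff gcd(6, v) = 6.
  Option A: v=77, gcd(6,77)=1 -> changes
  Option B: v=55, gcd(6,55)=1 -> changes
  Option C: v=39, gcd(6,39)=3 -> changes
  Option D: v=12, gcd(6,12)=6 -> preserves
  Option E: v=32, gcd(6,32)=2 -> changes

Answer: D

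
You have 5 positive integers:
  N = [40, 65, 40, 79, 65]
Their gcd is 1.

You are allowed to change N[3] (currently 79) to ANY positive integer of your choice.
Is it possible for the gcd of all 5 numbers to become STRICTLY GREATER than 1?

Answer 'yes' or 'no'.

Answer: yes

Derivation:
Current gcd = 1
gcd of all OTHER numbers (without N[3]=79): gcd([40, 65, 40, 65]) = 5
The new gcd after any change is gcd(5, new_value).
This can be at most 5.
Since 5 > old gcd 1, the gcd CAN increase (e.g., set N[3] = 5).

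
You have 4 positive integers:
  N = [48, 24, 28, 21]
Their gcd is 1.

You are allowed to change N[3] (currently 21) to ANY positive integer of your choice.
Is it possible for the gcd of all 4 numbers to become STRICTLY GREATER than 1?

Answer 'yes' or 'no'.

Current gcd = 1
gcd of all OTHER numbers (without N[3]=21): gcd([48, 24, 28]) = 4
The new gcd after any change is gcd(4, new_value).
This can be at most 4.
Since 4 > old gcd 1, the gcd CAN increase (e.g., set N[3] = 4).

Answer: yes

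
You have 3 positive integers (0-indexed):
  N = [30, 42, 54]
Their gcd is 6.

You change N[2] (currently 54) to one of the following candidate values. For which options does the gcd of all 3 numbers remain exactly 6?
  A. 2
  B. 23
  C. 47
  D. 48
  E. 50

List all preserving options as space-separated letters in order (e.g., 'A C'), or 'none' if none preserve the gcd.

Old gcd = 6; gcd of others (without N[2]) = 6
New gcd for candidate v: gcd(6, v). Preserves old gcd iff gcd(6, v) = 6.
  Option A: v=2, gcd(6,2)=2 -> changes
  Option B: v=23, gcd(6,23)=1 -> changes
  Option C: v=47, gcd(6,47)=1 -> changes
  Option D: v=48, gcd(6,48)=6 -> preserves
  Option E: v=50, gcd(6,50)=2 -> changes

Answer: D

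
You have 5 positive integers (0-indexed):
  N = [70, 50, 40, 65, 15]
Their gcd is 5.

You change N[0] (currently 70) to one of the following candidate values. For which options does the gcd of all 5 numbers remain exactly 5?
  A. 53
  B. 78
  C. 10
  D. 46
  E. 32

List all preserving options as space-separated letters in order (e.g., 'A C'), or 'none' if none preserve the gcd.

Answer: C

Derivation:
Old gcd = 5; gcd of others (without N[0]) = 5
New gcd for candidate v: gcd(5, v). Preserves old gcd iff gcd(5, v) = 5.
  Option A: v=53, gcd(5,53)=1 -> changes
  Option B: v=78, gcd(5,78)=1 -> changes
  Option C: v=10, gcd(5,10)=5 -> preserves
  Option D: v=46, gcd(5,46)=1 -> changes
  Option E: v=32, gcd(5,32)=1 -> changes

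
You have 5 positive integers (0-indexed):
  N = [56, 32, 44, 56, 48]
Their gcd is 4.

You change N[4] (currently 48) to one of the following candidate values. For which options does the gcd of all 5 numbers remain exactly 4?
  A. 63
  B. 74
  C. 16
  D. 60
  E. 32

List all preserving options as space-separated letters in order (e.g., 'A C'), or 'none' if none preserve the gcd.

Answer: C D E

Derivation:
Old gcd = 4; gcd of others (without N[4]) = 4
New gcd for candidate v: gcd(4, v). Preserves old gcd iff gcd(4, v) = 4.
  Option A: v=63, gcd(4,63)=1 -> changes
  Option B: v=74, gcd(4,74)=2 -> changes
  Option C: v=16, gcd(4,16)=4 -> preserves
  Option D: v=60, gcd(4,60)=4 -> preserves
  Option E: v=32, gcd(4,32)=4 -> preserves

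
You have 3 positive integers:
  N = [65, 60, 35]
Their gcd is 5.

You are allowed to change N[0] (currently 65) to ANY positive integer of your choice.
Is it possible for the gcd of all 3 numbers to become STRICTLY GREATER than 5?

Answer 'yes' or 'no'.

Current gcd = 5
gcd of all OTHER numbers (without N[0]=65): gcd([60, 35]) = 5
The new gcd after any change is gcd(5, new_value).
This can be at most 5.
Since 5 = old gcd 5, the gcd can only stay the same or decrease.

Answer: no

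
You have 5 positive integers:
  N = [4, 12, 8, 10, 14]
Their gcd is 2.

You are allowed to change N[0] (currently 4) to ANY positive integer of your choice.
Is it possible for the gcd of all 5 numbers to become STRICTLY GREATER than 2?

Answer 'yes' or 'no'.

Current gcd = 2
gcd of all OTHER numbers (without N[0]=4): gcd([12, 8, 10, 14]) = 2
The new gcd after any change is gcd(2, new_value).
This can be at most 2.
Since 2 = old gcd 2, the gcd can only stay the same or decrease.

Answer: no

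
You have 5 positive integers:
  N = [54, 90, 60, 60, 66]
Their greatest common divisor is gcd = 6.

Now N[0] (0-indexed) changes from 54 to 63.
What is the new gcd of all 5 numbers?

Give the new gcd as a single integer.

Numbers: [54, 90, 60, 60, 66], gcd = 6
Change: index 0, 54 -> 63
gcd of the OTHER numbers (without index 0): gcd([90, 60, 60, 66]) = 6
New gcd = gcd(g_others, new_val) = gcd(6, 63) = 3

Answer: 3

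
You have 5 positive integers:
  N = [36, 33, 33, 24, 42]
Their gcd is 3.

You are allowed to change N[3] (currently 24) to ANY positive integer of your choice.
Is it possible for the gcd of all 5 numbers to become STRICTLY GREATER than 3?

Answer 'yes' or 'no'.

Current gcd = 3
gcd of all OTHER numbers (without N[3]=24): gcd([36, 33, 33, 42]) = 3
The new gcd after any change is gcd(3, new_value).
This can be at most 3.
Since 3 = old gcd 3, the gcd can only stay the same or decrease.

Answer: no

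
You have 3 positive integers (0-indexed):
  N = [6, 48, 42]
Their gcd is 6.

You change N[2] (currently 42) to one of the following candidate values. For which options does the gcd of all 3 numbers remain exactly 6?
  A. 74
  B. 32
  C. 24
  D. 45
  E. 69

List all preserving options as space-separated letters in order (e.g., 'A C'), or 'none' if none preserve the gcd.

Answer: C

Derivation:
Old gcd = 6; gcd of others (without N[2]) = 6
New gcd for candidate v: gcd(6, v). Preserves old gcd iff gcd(6, v) = 6.
  Option A: v=74, gcd(6,74)=2 -> changes
  Option B: v=32, gcd(6,32)=2 -> changes
  Option C: v=24, gcd(6,24)=6 -> preserves
  Option D: v=45, gcd(6,45)=3 -> changes
  Option E: v=69, gcd(6,69)=3 -> changes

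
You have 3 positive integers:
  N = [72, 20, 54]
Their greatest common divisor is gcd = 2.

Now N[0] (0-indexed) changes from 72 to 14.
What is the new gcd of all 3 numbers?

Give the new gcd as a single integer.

Numbers: [72, 20, 54], gcd = 2
Change: index 0, 72 -> 14
gcd of the OTHER numbers (without index 0): gcd([20, 54]) = 2
New gcd = gcd(g_others, new_val) = gcd(2, 14) = 2

Answer: 2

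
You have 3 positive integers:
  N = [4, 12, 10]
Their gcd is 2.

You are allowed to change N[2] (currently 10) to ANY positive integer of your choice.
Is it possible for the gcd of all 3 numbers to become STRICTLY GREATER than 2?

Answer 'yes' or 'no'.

Answer: yes

Derivation:
Current gcd = 2
gcd of all OTHER numbers (without N[2]=10): gcd([4, 12]) = 4
The new gcd after any change is gcd(4, new_value).
This can be at most 4.
Since 4 > old gcd 2, the gcd CAN increase (e.g., set N[2] = 4).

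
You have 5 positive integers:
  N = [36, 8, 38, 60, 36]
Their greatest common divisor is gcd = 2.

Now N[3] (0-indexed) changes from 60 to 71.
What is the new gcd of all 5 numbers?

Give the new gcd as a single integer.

Numbers: [36, 8, 38, 60, 36], gcd = 2
Change: index 3, 60 -> 71
gcd of the OTHER numbers (without index 3): gcd([36, 8, 38, 36]) = 2
New gcd = gcd(g_others, new_val) = gcd(2, 71) = 1

Answer: 1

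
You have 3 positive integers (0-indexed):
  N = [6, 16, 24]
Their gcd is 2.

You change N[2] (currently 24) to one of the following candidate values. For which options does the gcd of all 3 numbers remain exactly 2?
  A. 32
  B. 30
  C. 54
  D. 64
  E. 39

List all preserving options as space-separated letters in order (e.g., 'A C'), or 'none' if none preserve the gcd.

Old gcd = 2; gcd of others (without N[2]) = 2
New gcd for candidate v: gcd(2, v). Preserves old gcd iff gcd(2, v) = 2.
  Option A: v=32, gcd(2,32)=2 -> preserves
  Option B: v=30, gcd(2,30)=2 -> preserves
  Option C: v=54, gcd(2,54)=2 -> preserves
  Option D: v=64, gcd(2,64)=2 -> preserves
  Option E: v=39, gcd(2,39)=1 -> changes

Answer: A B C D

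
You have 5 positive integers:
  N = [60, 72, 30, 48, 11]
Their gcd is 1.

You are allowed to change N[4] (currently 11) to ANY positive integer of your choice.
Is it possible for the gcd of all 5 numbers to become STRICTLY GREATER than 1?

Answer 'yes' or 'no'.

Current gcd = 1
gcd of all OTHER numbers (without N[4]=11): gcd([60, 72, 30, 48]) = 6
The new gcd after any change is gcd(6, new_value).
This can be at most 6.
Since 6 > old gcd 1, the gcd CAN increase (e.g., set N[4] = 6).

Answer: yes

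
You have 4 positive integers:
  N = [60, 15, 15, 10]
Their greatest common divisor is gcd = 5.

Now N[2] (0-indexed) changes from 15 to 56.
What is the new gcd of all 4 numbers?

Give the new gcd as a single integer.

Numbers: [60, 15, 15, 10], gcd = 5
Change: index 2, 15 -> 56
gcd of the OTHER numbers (without index 2): gcd([60, 15, 10]) = 5
New gcd = gcd(g_others, new_val) = gcd(5, 56) = 1

Answer: 1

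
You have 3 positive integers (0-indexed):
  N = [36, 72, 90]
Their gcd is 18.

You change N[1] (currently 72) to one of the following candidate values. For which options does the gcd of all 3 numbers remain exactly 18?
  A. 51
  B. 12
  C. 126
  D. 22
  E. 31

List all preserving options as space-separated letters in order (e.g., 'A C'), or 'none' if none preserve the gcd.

Answer: C

Derivation:
Old gcd = 18; gcd of others (without N[1]) = 18
New gcd for candidate v: gcd(18, v). Preserves old gcd iff gcd(18, v) = 18.
  Option A: v=51, gcd(18,51)=3 -> changes
  Option B: v=12, gcd(18,12)=6 -> changes
  Option C: v=126, gcd(18,126)=18 -> preserves
  Option D: v=22, gcd(18,22)=2 -> changes
  Option E: v=31, gcd(18,31)=1 -> changes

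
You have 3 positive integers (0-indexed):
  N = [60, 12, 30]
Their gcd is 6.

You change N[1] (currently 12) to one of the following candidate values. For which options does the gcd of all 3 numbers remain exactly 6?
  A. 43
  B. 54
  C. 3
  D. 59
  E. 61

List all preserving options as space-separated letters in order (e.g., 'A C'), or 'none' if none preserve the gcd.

Answer: B

Derivation:
Old gcd = 6; gcd of others (without N[1]) = 30
New gcd for candidate v: gcd(30, v). Preserves old gcd iff gcd(30, v) = 6.
  Option A: v=43, gcd(30,43)=1 -> changes
  Option B: v=54, gcd(30,54)=6 -> preserves
  Option C: v=3, gcd(30,3)=3 -> changes
  Option D: v=59, gcd(30,59)=1 -> changes
  Option E: v=61, gcd(30,61)=1 -> changes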